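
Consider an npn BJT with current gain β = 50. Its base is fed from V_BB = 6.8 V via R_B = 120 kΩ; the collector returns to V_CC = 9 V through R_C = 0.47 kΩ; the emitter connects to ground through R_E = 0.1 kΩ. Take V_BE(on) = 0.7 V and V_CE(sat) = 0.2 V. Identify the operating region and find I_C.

Assume active. Base-emitter loop: I_B = (V_BB − V_BE)/(R_B + (β+1)R_E) = (6.8 − 0.7)/(120 + 51×0.1) = 0.0488 mA.
I_C = β·I_B = 50×0.0488 = 2.44 mA.
V_CE = V_CC − I_C·R_C − I_E·R_E = 9 − 2.44×0.47 − 2.49×0.1 = 7.61 V > V_CE(sat), so the active-region assumption holds.

active; I_C ≈ 2.4 mA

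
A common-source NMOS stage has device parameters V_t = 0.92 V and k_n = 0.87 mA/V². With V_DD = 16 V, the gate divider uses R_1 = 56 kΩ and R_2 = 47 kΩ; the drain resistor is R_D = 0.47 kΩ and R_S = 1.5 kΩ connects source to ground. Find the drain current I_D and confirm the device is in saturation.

I_D ≈ 2.6 mA

V_G = V_DD·R_2/(R_1+R_2) = 16×47/103 = 7.3 V.
Assume saturation: I_D = (k_n/2)(V_GS − V_t)² with V_GS = V_G − I_D·R_S = 7.3 − 1.5·I_D.
Substituting gives 0.979·I_D² − 9.33·I_D + 17.7 = 0, with roots I_D = 2.62 or 6.91 mA.
The root I_D = 6.91 mA gives V_GS = -3.07 V ≤ V_t, so take I_D = 2.62 mA.
Then V_GS = 3.37 V and V_DS = V_DD − I_D(R_D+R_S) = 16 − 2.62×1.97 = 10.8 V.
Saturation requires V_DS ≥ V_GS − V_t = 2.45 V; 10.8 ≥ 2.45 ✓.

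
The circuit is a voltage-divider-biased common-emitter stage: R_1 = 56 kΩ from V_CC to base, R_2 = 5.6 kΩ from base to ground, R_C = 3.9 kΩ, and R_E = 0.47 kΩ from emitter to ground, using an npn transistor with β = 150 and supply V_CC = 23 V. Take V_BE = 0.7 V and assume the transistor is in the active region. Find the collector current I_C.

Thevenize the base divider: V_Th = V_CC·R_2/(R_1+R_2) = 23×5.6/61.6 = 2.09 V, R_Th = R_1‖R_2 = 5.09 kΩ.
Base-emitter loop: V_Th = I_B·R_Th + V_BE + (β+1)I_B·R_E, so I_B = (2.09 − 0.7) / (5.09 + 151×0.47) = 0.0183 mA.
I_C = β·I_B = 150×0.0183 = 2.74 mA, and I_E = (β+1)I_B = 2.76 mA.
V_CE = V_CC − I_C·R_C − I_E·R_E = 23 − 2.74×3.9 − 2.76×0.47 = 11 V.
V_CE = 11 V > 0.2 V confirms active-region operation.

I_C ≈ 2.7 mA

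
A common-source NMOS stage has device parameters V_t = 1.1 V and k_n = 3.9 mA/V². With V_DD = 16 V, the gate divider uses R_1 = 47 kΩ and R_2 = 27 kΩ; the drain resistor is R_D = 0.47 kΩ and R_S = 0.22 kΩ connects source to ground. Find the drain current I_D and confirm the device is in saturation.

I_D ≈ 11 mA

V_G = V_DD·R_2/(R_1+R_2) = 16×27/74 = 5.84 V.
Assume saturation: I_D = (k_n/2)(V_GS − V_t)² with V_GS = V_G − I_D·R_S = 5.84 − 0.22·I_D.
Substituting gives 0.0944·I_D² − 5.07·I_D + 43.8 = 0, with roots I_D = 10.8 or 42.8 mA.
The root I_D = 42.8 mA gives V_GS = -3.59 V ≤ V_t, so take I_D = 10.8 mA.
Then V_GS = 3.46 V and V_DS = V_DD − I_D(R_D+R_S) = 16 − 10.8×0.69 = 8.53 V.
Saturation requires V_DS ≥ V_GS − V_t = 2.36 V; 8.53 ≥ 2.36 ✓.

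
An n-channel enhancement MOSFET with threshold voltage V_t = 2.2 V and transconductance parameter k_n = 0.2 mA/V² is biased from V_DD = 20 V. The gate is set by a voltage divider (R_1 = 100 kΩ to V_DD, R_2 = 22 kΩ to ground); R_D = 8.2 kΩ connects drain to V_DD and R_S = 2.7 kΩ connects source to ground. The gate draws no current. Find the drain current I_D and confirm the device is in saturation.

V_G = V_DD·R_2/(R_1+R_2) = 20×22/122 = 3.61 V.
Assume saturation: I_D = (k_n/2)(V_GS − V_t)² with V_GS = V_G − I_D·R_S = 3.61 − 2.7·I_D.
Substituting gives 0.729·I_D² − 1.76·I_D + 0.198 = 0, with roots I_D = 0.118 or 2.3 mA.
The root I_D = 2.3 mA gives V_GS = -2.59 V ≤ V_t, so take I_D = 0.118 mA.
Then V_GS = 3.29 V and V_DS = V_DD − I_D(R_D+R_S) = 20 − 0.118×10.9 = 18.7 V.
Saturation requires V_DS ≥ V_GS − V_t = 1.09 V; 18.7 ≥ 1.09 ✓.

I_D ≈ 0.12 mA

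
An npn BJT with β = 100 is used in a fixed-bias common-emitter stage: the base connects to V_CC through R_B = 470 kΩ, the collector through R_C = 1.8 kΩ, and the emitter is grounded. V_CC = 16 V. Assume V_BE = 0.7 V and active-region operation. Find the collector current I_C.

Base loop: V_CC = I_B·R_B + V_BE, so I_B = (16 − 0.7)/470 kΩ = 0.0326 mA.
In the active region I_C = β·I_B = 100 × 0.0326 = 3.26 mA.
Collector loop: V_CE = V_CC − I_C·R_C = 16 − 3.26×1.8 = 10.1 V.
Since V_CE = 10.1 V > V_CE(sat) ≈ 0.2 V, the transistor is in the active region as assumed.

I_C ≈ 3.3 mA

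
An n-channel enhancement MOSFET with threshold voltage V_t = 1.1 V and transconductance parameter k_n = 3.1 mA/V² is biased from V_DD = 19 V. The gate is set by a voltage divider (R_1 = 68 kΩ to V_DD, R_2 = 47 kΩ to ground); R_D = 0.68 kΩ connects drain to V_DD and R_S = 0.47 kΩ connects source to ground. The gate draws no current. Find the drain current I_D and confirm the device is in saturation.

I_D ≈ 9 mA

V_G = V_DD·R_2/(R_1+R_2) = 19×47/115 = 7.77 V.
Assume saturation: I_D = (k_n/2)(V_GS − V_t)² with V_GS = V_G − I_D·R_S = 7.77 − 0.47·I_D.
Substituting gives 0.342·I_D² − 10.7·I_D + 68.9 = 0, with roots I_D = 9.04 or 22.2 mA.
The root I_D = 22.2 mA gives V_GS = -2.69 V ≤ V_t, so take I_D = 9.04 mA.
Then V_GS = 3.52 V and V_DS = V_DD − I_D(R_D+R_S) = 19 − 9.04×1.15 = 8.6 V.
Saturation requires V_DS ≥ V_GS − V_t = 2.42 V; 8.6 ≥ 2.42 ✓.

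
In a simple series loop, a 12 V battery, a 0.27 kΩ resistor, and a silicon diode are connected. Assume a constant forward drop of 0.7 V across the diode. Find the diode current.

I ≈ 42 mA

KVL around the loop: 12 = V_D + I·R = 0.7 + I × 0.27 kΩ.
So I = (12 − 0.7) / 0.27 kΩ = 11.3 / 0.27 = 41.9 mA.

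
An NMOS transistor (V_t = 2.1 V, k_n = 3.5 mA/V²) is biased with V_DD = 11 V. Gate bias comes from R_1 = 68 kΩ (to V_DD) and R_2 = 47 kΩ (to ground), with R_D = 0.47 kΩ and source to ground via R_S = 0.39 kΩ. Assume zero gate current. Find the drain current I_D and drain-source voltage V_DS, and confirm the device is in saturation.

I_D ≈ 2.9 mA, V_DS ≈ 8.5 V

V_G = V_DD·R_2/(R_1+R_2) = 11×47/115 = 4.5 V.
Assume saturation: I_D = (k_n/2)(V_GS − V_t)² with V_GS = V_G − I_D·R_S = 4.5 − 0.39·I_D.
Substituting gives 0.266·I_D² − 4.27·I_D + 10 = 0, with roots I_D = 2.86 or 13.2 mA.
The root I_D = 13.2 mA gives V_GS = -0.644 V ≤ V_t, so take I_D = 2.86 mA.
Then V_GS = 3.38 V and V_DS = V_DD − I_D(R_D+R_S) = 11 − 2.86×0.86 = 8.54 V.
Saturation requires V_DS ≥ V_GS − V_t = 1.28 V; 8.54 ≥ 1.28 ✓.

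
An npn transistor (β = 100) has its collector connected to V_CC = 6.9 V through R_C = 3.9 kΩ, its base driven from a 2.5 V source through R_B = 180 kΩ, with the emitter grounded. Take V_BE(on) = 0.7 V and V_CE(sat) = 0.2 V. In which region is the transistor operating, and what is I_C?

active; I_C ≈ 1 mA

Assume active. Base-emitter loop: I_B = (V_BB − V_BE)/R_B = (2.5 − 0.7)/180 = 0.01 mA.
I_C = β·I_B = 100×0.01 = 1 mA.
V_CE = V_CC − I_C·R_C = 6.9 − 1×3.9 = 3 V > V_CE(sat), so the active-region assumption holds.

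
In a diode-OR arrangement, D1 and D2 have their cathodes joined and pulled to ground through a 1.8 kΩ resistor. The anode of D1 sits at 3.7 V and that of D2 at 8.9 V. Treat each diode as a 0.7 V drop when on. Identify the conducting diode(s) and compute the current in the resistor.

Assume both conduct. Then node N would need to be at both 3.7−0.7 = 3 V and 8.9−0.7 = 8.2 V, which is impossible.
Assume only D2 conducts: V_N = 8.9 − 0.7 = 8.2 V, so I_R = 8.2/1.8 = 4.56 mA.
Check D1: its anode-to-cathode voltage is 3.7 − 8.2 = -4.5 V < 0.7 V, so it is off. The assumption is consistent.

Only D2 conducts; I_R ≈ 4.6 mA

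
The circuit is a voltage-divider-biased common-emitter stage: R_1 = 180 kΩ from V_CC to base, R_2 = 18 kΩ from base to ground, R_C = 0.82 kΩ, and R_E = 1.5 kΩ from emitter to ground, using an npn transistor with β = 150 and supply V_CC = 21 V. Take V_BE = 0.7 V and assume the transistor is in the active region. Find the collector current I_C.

Thevenize the base divider: V_Th = V_CC·R_2/(R_1+R_2) = 21×18/198 = 1.91 V, R_Th = R_1‖R_2 = 16.4 kΩ.
Base-emitter loop: V_Th = I_B·R_Th + V_BE + (β+1)I_B·R_E, so I_B = (1.91 − 0.7) / (16.4 + 151×1.5) = 0.00498 mA.
I_C = β·I_B = 150×0.00498 = 0.747 mA, and I_E = (β+1)I_B = 0.752 mA.
V_CE = V_CC − I_C·R_C − I_E·R_E = 21 − 0.747×0.82 − 0.752×1.5 = 19.3 V.
V_CE = 19.3 V > 0.2 V confirms active-region operation.

I_C ≈ 0.75 mA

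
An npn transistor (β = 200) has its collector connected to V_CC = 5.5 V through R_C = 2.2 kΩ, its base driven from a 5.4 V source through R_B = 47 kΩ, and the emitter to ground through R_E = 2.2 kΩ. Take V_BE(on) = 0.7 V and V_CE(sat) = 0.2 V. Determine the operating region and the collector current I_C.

Assume active: I_B = (5.4 − 0.7)/(47 + 201×2.2) = 0.00961 mA, I_C = β·I_B = 1.92 mA.
Then V_CE = 5.5 − 1.92×2.2 − 1.93×2.2 = -2.98 V < 0.2 V — the active assumption fails.
Re-solve with V_CE = 0.2 V. KCL at the emitter: V_E/R_E = (V_BB−0.7−V_E)/R_B + (V_CC−0.2−V_E)/R_C, giving V_E = 2.7 V.
I_C = (V_CC − 0.2 − V_E)/R_C = (5.3 − 2.7)/2.2 = 1.18 mA.
Check: I_B = (4.7 − 2.7)/47 = 0.0426 mA, and β·I_B = 8.52 mA > I_C, confirming saturation.

saturation; I_C ≈ 1.2 mA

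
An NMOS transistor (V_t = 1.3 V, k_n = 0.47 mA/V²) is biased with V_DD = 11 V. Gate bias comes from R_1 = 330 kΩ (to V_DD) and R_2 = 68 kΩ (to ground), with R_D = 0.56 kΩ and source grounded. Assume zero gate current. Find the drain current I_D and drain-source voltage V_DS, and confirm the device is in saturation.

V_G = V_DD·R_2/(R_1+R_2) = 11×68/398 = 1.88 V. With the source grounded, V_GS = V_G = 1.88 V.
Assume saturation: I_D = (k_n/2)(V_GS − V_t)² = (0.47/2)×(1.88 − 1.3)² = 0.235×0.579² = 0.0789 mA.
V_DS = V_DD − I_D·R_D = 11 − 0.0789×0.56 = 11 V.
Saturation requires V_DS ≥ V_GS − V_t = 0.579 V; 11 ≥ 0.579 ✓.

I_D ≈ 0.079 mA, V_DS ≈ 11 V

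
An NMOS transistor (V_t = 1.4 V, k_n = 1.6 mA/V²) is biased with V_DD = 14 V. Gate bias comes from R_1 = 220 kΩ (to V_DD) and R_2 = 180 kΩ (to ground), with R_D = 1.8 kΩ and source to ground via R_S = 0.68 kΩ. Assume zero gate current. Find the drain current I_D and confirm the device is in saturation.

V_G = V_DD·R_2/(R_1+R_2) = 14×180/400 = 6.3 V.
Assume saturation: I_D = (k_n/2)(V_GS − V_t)² with V_GS = V_G − I_D·R_S = 6.3 − 0.68·I_D.
Substituting gives 0.37·I_D² − 6.33·I_D + 19.2 = 0, with roots I_D = 3.94 or 13.2 mA.
The root I_D = 13.2 mA gives V_GS = -2.66 V ≤ V_t, so take I_D = 3.94 mA.
Then V_GS = 3.62 V and V_DS = V_DD − I_D(R_D+R_S) = 14 − 3.94×2.48 = 4.22 V.
Saturation requires V_DS ≥ V_GS − V_t = 2.22 V; 4.22 ≥ 2.22 ✓.

I_D ≈ 3.9 mA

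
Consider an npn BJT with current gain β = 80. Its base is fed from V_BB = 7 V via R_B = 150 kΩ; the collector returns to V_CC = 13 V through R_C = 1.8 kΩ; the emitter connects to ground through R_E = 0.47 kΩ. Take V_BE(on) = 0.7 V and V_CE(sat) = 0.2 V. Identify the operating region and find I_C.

active; I_C ≈ 2.7 mA

Assume active. Base-emitter loop: I_B = (V_BB − V_BE)/(R_B + (β+1)R_E) = (7 − 0.7)/(150 + 81×0.47) = 0.0335 mA.
I_C = β·I_B = 80×0.0335 = 2.68 mA.
V_CE = V_CC − I_C·R_C − I_E·R_E = 13 − 2.68×1.8 − 2.71×0.47 = 6.9 V > V_CE(sat), so the active-region assumption holds.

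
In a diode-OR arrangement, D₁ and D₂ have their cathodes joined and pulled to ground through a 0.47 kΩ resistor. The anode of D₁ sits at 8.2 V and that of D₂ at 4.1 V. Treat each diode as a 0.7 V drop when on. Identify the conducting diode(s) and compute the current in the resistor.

Assume both conduct. Then node N would need to be at both 8.2−0.7 = 7.5 V and 4.1−0.7 = 3.4 V, which is impossible.
Assume only D₁ conducts: V_N = 8.2 − 0.7 = 7.5 V, so I_R = 7.5/0.47 = 16 mA.
Check D₂: its anode-to-cathode voltage is 4.1 − 7.5 = -3.4 V < 0.7 V, so it is off. The assumption is consistent.

Only D₁ conducts; I_R ≈ 16 mA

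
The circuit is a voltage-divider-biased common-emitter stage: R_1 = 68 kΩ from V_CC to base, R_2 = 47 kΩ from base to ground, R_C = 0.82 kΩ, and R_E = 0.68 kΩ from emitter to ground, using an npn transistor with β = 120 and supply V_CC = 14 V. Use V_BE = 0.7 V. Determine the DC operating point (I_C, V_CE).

I_C ≈ 5.5 mA, V_CE ≈ 5.8 V

Thevenize the base divider: V_Th = V_CC·R_2/(R_1+R_2) = 14×47/115 = 5.72 V, R_Th = R_1‖R_2 = 27.8 kΩ.
Base-emitter loop: V_Th = I_B·R_Th + V_BE + (β+1)I_B·R_E, so I_B = (5.72 − 0.7) / (27.8 + 121×0.68) = 0.0456 mA.
I_C = β·I_B = 120×0.0456 = 5.47 mA, and I_E = (β+1)I_B = 5.52 mA.
V_CE = V_CC − I_C·R_C − I_E·R_E = 14 − 5.47×0.82 − 5.52×0.68 = 5.76 V.
V_CE = 5.76 V > 0.2 V confirms active-region operation.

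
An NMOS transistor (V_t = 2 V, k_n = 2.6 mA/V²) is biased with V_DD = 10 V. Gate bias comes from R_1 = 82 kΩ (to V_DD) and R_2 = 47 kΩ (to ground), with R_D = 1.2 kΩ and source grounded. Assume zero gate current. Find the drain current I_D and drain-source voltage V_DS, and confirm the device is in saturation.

I_D ≈ 3.5 mA, V_DS ≈ 5.8 V

V_G = V_DD·R_2/(R_1+R_2) = 10×47/129 = 3.64 V. With the source grounded, V_GS = V_G = 3.64 V.
Assume saturation: I_D = (k_n/2)(V_GS − V_t)² = (2.6/2)×(3.64 − 2)² = 1.3×1.64² = 3.51 mA.
V_DS = V_DD − I_D·R_D = 10 − 3.51×1.2 = 5.79 V.
Saturation requires V_DS ≥ V_GS − V_t = 1.64 V; 5.79 ≥ 1.64 ✓.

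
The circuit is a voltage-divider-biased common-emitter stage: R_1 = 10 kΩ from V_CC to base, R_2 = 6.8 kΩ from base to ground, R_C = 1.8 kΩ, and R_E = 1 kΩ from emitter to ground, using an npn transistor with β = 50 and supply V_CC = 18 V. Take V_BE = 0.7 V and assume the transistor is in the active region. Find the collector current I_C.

Thevenize the base divider: V_Th = V_CC·R_2/(R_1+R_2) = 18×6.8/16.8 = 7.29 V, R_Th = R_1‖R_2 = 4.05 kΩ.
Base-emitter loop: V_Th = I_B·R_Th + V_BE + (β+1)I_B·R_E, so I_B = (7.29 − 0.7) / (4.05 + 51×1) = 0.12 mA.
I_C = β·I_B = 50×0.12 = 5.98 mA, and I_E = (β+1)I_B = 6.1 mA.
V_CE = V_CC − I_C·R_C − I_E·R_E = 18 − 5.98×1.8 − 6.1×1 = 1.13 V.
V_CE = 1.13 V > 0.2 V confirms active-region operation.

I_C ≈ 6 mA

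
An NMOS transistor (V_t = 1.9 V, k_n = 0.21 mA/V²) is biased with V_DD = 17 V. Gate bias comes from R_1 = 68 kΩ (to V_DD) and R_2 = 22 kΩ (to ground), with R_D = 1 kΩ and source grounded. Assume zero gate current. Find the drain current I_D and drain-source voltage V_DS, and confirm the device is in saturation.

V_G = V_DD·R_2/(R_1+R_2) = 17×22/90 = 4.16 V. With the source grounded, V_GS = V_G = 4.16 V.
Assume saturation: I_D = (k_n/2)(V_GS − V_t)² = (0.21/2)×(4.16 − 1.9)² = 0.105×2.26² = 0.534 mA.
V_DS = V_DD − I_D·R_D = 17 − 0.534×1 = 16.5 V.
Saturation requires V_DS ≥ V_GS − V_t = 2.26 V; 16.5 ≥ 2.26 ✓.

I_D ≈ 0.53 mA, V_DS ≈ 16 V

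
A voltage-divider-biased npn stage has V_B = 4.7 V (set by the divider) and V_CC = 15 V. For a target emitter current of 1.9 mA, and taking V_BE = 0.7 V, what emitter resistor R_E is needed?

V_E = V_B − V_BE = 4.7 − 0.7 = 4 V.
R_E = V_E / I_E = 4 / 1.9 = 2.11 kΩ.

R_E ≈ 2.1 kΩ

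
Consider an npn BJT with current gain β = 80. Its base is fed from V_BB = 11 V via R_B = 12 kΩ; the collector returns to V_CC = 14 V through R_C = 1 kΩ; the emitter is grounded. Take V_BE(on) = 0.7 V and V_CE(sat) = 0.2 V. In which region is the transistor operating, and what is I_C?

saturation; I_C ≈ 14 mA

Assume active: I_B = (11 − 0.7)/12 = 0.858 mA, giving I_C = β·I_B = 68.7 mA.
But then V_CE = 14 − 68.7×1 = -54.7 V < V_CE(sat) = 0.2 V — impossible in the active region.
So the transistor is saturated. With V_CE = 0.2 V, I_C = (V_CC − 0.2)/R_C = 13.8/1 = 13.8 mA.
Check: β·I_B = 68.7 mA > I_C = 13.8 mA, confirming saturation.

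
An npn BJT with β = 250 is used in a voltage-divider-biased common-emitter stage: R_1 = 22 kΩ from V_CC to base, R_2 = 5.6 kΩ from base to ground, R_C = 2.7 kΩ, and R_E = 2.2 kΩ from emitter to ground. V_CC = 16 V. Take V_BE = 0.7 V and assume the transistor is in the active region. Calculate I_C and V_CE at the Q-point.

Thevenize the base divider: V_Th = V_CC·R_2/(R_1+R_2) = 16×5.6/27.6 = 3.25 V, R_Th = R_1‖R_2 = 4.46 kΩ.
Base-emitter loop: V_Th = I_B·R_Th + V_BE + (β+1)I_B·R_E, so I_B = (3.25 − 0.7) / (4.46 + 251×2.2) = 0.00457 mA.
I_C = β·I_B = 250×0.00457 = 1.14 mA, and I_E = (β+1)I_B = 1.15 mA.
V_CE = V_CC − I_C·R_C − I_E·R_E = 16 − 1.14×2.7 − 1.15×2.2 = 10.4 V.
V_CE = 10.4 V > 0.2 V confirms active-region operation.

I_C ≈ 1.1 mA, V_CE ≈ 10 V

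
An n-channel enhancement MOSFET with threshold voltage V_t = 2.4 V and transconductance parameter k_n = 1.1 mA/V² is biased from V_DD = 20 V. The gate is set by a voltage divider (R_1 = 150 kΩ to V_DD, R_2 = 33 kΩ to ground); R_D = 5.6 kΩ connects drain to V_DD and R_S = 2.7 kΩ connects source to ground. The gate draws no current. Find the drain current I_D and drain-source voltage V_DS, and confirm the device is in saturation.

V_G = V_DD·R_2/(R_1+R_2) = 20×33/183 = 3.61 V.
Assume saturation: I_D = (k_n/2)(V_GS − V_t)² with V_GS = V_G − I_D·R_S = 3.61 − 2.7·I_D.
Substituting gives 4.01·I_D² − 4.58·I_D + 0.801 = 0, with roots I_D = 0.215 or 0.928 mA.
The root I_D = 0.928 mA gives V_GS = 1.1 V ≤ V_t, so take I_D = 0.215 mA.
Then V_GS = 3.03 V and V_DS = V_DD − I_D(R_D+R_S) = 20 − 0.215×8.3 = 18.2 V.
Saturation requires V_DS ≥ V_GS − V_t = 0.626 V; 18.2 ≥ 0.626 ✓.

I_D ≈ 0.22 mA, V_DS ≈ 18 V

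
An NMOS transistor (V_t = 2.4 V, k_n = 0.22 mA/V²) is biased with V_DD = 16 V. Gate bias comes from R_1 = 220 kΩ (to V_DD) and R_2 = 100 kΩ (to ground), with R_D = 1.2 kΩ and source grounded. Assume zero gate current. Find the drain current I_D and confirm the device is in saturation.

V_G = V_DD·R_2/(R_1+R_2) = 16×100/320 = 5 V. With the source grounded, V_GS = V_G = 5 V.
Assume saturation: I_D = (k_n/2)(V_GS − V_t)² = (0.22/2)×(5 − 2.4)² = 0.11×2.6² = 0.744 mA.
V_DS = V_DD − I_D·R_D = 16 − 0.744×1.2 = 15.1 V.
Saturation requires V_DS ≥ V_GS − V_t = 2.6 V; 15.1 ≥ 2.6 ✓.

I_D ≈ 0.74 mA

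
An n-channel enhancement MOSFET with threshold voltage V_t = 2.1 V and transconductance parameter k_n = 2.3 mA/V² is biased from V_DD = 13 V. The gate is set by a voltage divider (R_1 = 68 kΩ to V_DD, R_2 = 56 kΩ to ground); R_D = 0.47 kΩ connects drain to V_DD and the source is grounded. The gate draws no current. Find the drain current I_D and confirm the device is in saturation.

V_G = V_DD·R_2/(R_1+R_2) = 13×56/124 = 5.87 V. With the source grounded, V_GS = V_G = 5.87 V.
Assume saturation: I_D = (k_n/2)(V_GS − V_t)² = (2.3/2)×(5.87 − 2.1)² = 1.15×3.77² = 16.4 mA.
V_DS = V_DD − I_D·R_D = 13 − 16.4×0.47 = 5.31 V.
Saturation requires V_DS ≥ V_GS − V_t = 3.77 V; 5.31 ≥ 3.77 ✓.

I_D ≈ 16 mA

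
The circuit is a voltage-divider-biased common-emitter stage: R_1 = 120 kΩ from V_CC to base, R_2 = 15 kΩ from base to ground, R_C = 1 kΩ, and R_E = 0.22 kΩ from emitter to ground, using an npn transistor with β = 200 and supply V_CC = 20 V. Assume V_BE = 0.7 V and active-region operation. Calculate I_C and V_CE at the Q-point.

I_C ≈ 5.3 mA, V_CE ≈ 14 V

Thevenize the base divider: V_Th = V_CC·R_2/(R_1+R_2) = 20×15/135 = 2.22 V, R_Th = R_1‖R_2 = 13.3 kΩ.
Base-emitter loop: V_Th = I_B·R_Th + V_BE + (β+1)I_B·R_E, so I_B = (2.22 − 0.7) / (13.3 + 201×0.22) = 0.0264 mA.
I_C = β·I_B = 200×0.0264 = 5.29 mA, and I_E = (β+1)I_B = 5.32 mA.
V_CE = V_CC − I_C·R_C − I_E·R_E = 20 − 5.29×1 − 5.32×0.22 = 13.5 V.
V_CE = 13.5 V > 0.2 V confirms active-region operation.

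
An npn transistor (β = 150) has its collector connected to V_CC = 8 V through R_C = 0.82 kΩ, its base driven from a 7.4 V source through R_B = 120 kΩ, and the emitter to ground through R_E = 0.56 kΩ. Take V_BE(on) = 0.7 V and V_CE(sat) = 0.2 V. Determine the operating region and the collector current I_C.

Assume active. Base-emitter loop: I_B = (V_BB − V_BE)/(R_B + (β+1)R_E) = (7.4 − 0.7)/(120 + 151×0.56) = 0.0328 mA.
I_C = β·I_B = 150×0.0328 = 4.91 mA.
V_CE = V_CC − I_C·R_C − I_E·R_E = 8 − 4.91×0.82 − 4.95×0.56 = 1.2 V > V_CE(sat), so the active-region assumption holds.

active; I_C ≈ 4.9 mA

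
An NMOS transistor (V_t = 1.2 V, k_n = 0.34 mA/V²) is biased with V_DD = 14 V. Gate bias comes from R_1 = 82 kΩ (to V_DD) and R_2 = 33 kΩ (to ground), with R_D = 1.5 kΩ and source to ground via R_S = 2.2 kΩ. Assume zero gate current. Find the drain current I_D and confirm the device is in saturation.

I_D ≈ 0.5 mA

V_G = V_DD·R_2/(R_1+R_2) = 14×33/115 = 4.02 V.
Assume saturation: I_D = (k_n/2)(V_GS − V_t)² with V_GS = V_G − I_D·R_S = 4.02 − 2.2·I_D.
Substituting gives 0.823·I_D² − 3.11·I_D + 1.35 = 0, with roots I_D = 0.501 or 3.28 mA.
The root I_D = 3.28 mA gives V_GS = -3.19 V ≤ V_t, so take I_D = 0.501 mA.
Then V_GS = 2.92 V and V_DS = V_DD − I_D(R_D+R_S) = 14 − 0.501×3.7 = 12.1 V.
Saturation requires V_DS ≥ V_GS − V_t = 1.72 V; 12.1 ≥ 1.72 ✓.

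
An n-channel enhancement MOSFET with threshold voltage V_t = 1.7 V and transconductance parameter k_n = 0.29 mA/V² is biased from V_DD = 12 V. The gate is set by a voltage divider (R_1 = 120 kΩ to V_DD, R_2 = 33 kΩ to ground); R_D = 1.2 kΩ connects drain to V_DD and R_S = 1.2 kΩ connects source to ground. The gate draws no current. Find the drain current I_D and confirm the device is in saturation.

I_D ≈ 0.089 mA

V_G = V_DD·R_2/(R_1+R_2) = 12×33/153 = 2.59 V.
Assume saturation: I_D = (k_n/2)(V_GS − V_t)² with V_GS = V_G − I_D·R_S = 2.59 − 1.2·I_D.
Substituting gives 0.209·I_D² − 1.31·I_D + 0.114 = 0, with roots I_D = 0.0886 or 6.18 mA.
The root I_D = 6.18 mA gives V_GS = -4.83 V ≤ V_t, so take I_D = 0.0886 mA.
Then V_GS = 2.48 V and V_DS = V_DD − I_D(R_D+R_S) = 12 − 0.0886×2.4 = 11.8 V.
Saturation requires V_DS ≥ V_GS − V_t = 0.782 V; 11.8 ≥ 0.782 ✓.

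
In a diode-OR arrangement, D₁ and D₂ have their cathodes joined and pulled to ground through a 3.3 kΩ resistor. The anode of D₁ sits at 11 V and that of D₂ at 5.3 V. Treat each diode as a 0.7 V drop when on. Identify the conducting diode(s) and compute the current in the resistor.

Only D₁ conducts; I_R ≈ 3.1 mA

Assume both conduct. Then node N would need to be at both 11−0.7 = 10.3 V and 5.3−0.7 = 4.6 V, which is impossible.
Assume only D₁ conducts: V_N = 11 − 0.7 = 10.3 V, so I_R = 10.3/3.3 = 3.12 mA.
Check D₂: its anode-to-cathode voltage is 5.3 − 10.3 = -5 V < 0.7 V, so it is off. The assumption is consistent.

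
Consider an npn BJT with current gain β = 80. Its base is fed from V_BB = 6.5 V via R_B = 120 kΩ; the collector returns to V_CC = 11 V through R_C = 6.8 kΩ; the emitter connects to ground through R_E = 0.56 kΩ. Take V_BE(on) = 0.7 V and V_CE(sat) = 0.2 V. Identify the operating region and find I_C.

Assume active: I_B = (6.5 − 0.7)/(120 + 81×0.56) = 0.0351 mA, I_C = β·I_B = 2.81 mA.
Then V_CE = 11 − 2.81×6.8 − 2.84×0.56 = -9.67 V < 0.2 V — the active assumption fails.
Re-solve with V_CE = 0.2 V. KCL at the emitter: V_E/R_E = (V_BB−0.7−V_E)/R_B + (V_CC−0.2−V_E)/R_C, giving V_E = 0.843 V.
I_C = (V_CC − 0.2 − V_E)/R_C = (10.8 − 0.843)/6.8 = 1.46 mA.
Check: I_B = (5.8 − 0.843)/120 = 0.0413 mA, and β·I_B = 3.3 mA > I_C, confirming saturation.

saturation; I_C ≈ 1.5 mA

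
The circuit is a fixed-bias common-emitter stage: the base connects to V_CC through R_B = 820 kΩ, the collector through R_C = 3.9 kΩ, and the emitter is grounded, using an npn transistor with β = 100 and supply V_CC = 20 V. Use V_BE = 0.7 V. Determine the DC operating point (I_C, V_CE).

I_C ≈ 2.4 mA, V_CE ≈ 11 V

Base loop: V_CC = I_B·R_B + V_BE, so I_B = (20 − 0.7)/820 kΩ = 0.0235 mA.
In the active region I_C = β·I_B = 100 × 0.0235 = 2.35 mA.
Collector loop: V_CE = V_CC − I_C·R_C = 20 − 2.35×3.9 = 10.8 V.
Since V_CE = 10.8 V > V_CE(sat) ≈ 0.2 V, the transistor is in the active region as assumed.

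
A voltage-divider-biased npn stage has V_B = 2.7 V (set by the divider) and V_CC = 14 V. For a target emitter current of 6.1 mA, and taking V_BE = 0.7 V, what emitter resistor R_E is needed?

R_E ≈ 0.33 kΩ

V_E = V_B − V_BE = 2.7 − 0.7 = 2 V.
R_E = V_E / I_E = 2 / 6.1 = 0.328 kΩ.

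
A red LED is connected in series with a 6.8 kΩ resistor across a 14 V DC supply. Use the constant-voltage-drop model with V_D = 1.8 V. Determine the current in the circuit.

I ≈ 1.8 mA

KVL around the loop: 14 = V_D + I·R = 1.8 + I × 6.8 kΩ.
So I = (14 − 1.8) / 6.8 kΩ = 12.2 / 6.8 = 1.79 mA.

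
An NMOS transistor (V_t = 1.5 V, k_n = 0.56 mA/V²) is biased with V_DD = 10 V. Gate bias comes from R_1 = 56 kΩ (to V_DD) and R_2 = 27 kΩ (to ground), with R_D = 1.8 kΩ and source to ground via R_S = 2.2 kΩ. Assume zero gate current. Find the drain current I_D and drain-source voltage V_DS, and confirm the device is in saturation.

V_G = V_DD·R_2/(R_1+R_2) = 10×27/83 = 3.25 V.
Assume saturation: I_D = (k_n/2)(V_GS − V_t)² with V_GS = V_G − I_D·R_S = 3.25 − 2.2·I_D.
Substituting gives 1.36·I_D² − 3.16·I_D + 0.86 = 0, with roots I_D = 0.315 or 2.02 mA.
The root I_D = 2.02 mA gives V_GS = -1.18 V ≤ V_t, so take I_D = 0.315 mA.
Then V_GS = 2.56 V and V_DS = V_DD − I_D(R_D+R_S) = 10 − 0.315×4 = 8.74 V.
Saturation requires V_DS ≥ V_GS − V_t = 1.06 V; 8.74 ≥ 1.06 ✓.

I_D ≈ 0.31 mA, V_DS ≈ 8.7 V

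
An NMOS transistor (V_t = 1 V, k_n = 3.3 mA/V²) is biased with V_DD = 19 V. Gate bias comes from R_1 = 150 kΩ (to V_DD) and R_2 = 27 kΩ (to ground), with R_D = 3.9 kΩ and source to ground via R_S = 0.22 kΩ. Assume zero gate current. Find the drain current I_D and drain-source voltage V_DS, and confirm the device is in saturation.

I_D ≈ 2.8 mA, V_DS ≈ 7.6 V

V_G = V_DD·R_2/(R_1+R_2) = 19×27/177 = 2.9 V.
Assume saturation: I_D = (k_n/2)(V_GS − V_t)² with V_GS = V_G − I_D·R_S = 2.9 − 0.22·I_D.
Substituting gives 0.0799·I_D² − 2.38·I_D + 5.95 = 0, with roots I_D = 2.76 or 27 mA.
The root I_D = 27 mA gives V_GS = -3.05 V ≤ V_t, so take I_D = 2.76 mA.
Then V_GS = 2.29 V and V_DS = V_DD − I_D(R_D+R_S) = 19 − 2.76×4.12 = 7.65 V.
Saturation requires V_DS ≥ V_GS − V_t = 1.29 V; 7.65 ≥ 1.29 ✓.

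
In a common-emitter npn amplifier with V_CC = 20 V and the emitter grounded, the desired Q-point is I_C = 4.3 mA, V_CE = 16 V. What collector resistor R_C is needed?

R_C ≈ 0.93 kΩ

Collector loop: V_CC = I_C·R_C + V_CE.
R_C = (V_CC − V_CE)/I_C = (20 − 16)/4.3 = 0.93 kΩ.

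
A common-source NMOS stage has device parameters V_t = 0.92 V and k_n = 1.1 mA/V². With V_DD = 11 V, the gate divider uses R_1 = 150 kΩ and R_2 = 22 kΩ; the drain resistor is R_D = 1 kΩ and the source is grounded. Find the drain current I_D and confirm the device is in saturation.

V_G = V_DD·R_2/(R_1+R_2) = 11×22/172 = 1.41 V. With the source grounded, V_GS = V_G = 1.41 V.
Assume saturation: I_D = (k_n/2)(V_GS − V_t)² = (1.1/2)×(1.41 − 0.92)² = 0.55×0.487² = 0.13 mA.
V_DS = V_DD − I_D·R_D = 11 − 0.13×1 = 10.9 V.
Saturation requires V_DS ≥ V_GS − V_t = 0.487 V; 10.9 ≥ 0.487 ✓.

I_D ≈ 0.13 mA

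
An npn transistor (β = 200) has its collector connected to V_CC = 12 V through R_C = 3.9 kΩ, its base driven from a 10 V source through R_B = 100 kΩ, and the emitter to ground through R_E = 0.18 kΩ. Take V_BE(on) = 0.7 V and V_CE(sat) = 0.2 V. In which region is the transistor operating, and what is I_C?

saturation; I_C ≈ 2.9 mA

Assume active: I_B = (10 − 0.7)/(100 + 201×0.18) = 0.0683 mA, I_C = β·I_B = 13.7 mA.
Then V_CE = 12 − 13.7×3.9 − 13.7×0.18 = -43.7 V < 0.2 V — the active assumption fails.
Re-solve with V_CE = 0.2 V. KCL at the emitter: V_E/R_E = (V_BB−0.7−V_E)/R_B + (V_CC−0.2−V_E)/R_C, giving V_E = 0.536 V.
I_C = (V_CC − 0.2 − V_E)/R_C = (11.8 − 0.536)/3.9 = 2.89 mA.
Check: I_B = (9.3 − 0.536)/100 = 0.0876 mA, and β·I_B = 17.5 mA > I_C, confirming saturation.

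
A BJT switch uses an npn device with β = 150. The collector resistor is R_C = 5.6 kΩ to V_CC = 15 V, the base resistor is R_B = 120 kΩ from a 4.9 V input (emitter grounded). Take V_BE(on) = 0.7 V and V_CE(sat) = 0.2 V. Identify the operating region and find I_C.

Assume active: I_B = (4.9 − 0.7)/120 = 0.035 mA, giving I_C = β·I_B = 5.25 mA.
But then V_CE = 15 − 5.25×5.6 = -14.4 V < V_CE(sat) = 0.2 V — impossible in the active region.
So the transistor is saturated. With V_CE = 0.2 V, I_C = (V_CC − 0.2)/R_C = 14.8/5.6 = 2.64 mA.
Check: β·I_B = 5.25 mA > I_C = 2.64 mA, confirming saturation.

saturation; I_C ≈ 2.6 mA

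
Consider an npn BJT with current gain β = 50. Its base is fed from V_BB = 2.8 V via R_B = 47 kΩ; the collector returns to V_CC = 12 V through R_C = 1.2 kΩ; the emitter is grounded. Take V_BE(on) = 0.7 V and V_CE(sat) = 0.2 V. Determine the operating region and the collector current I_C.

Assume active. Base-emitter loop: I_B = (V_BB − V_BE)/R_B = (2.8 − 0.7)/47 = 0.0447 mA.
I_C = β·I_B = 50×0.0447 = 2.23 mA.
V_CE = V_CC − I_C·R_C = 12 − 2.23×1.2 = 9.32 V > V_CE(sat), so the active-region assumption holds.

active; I_C ≈ 2.2 mA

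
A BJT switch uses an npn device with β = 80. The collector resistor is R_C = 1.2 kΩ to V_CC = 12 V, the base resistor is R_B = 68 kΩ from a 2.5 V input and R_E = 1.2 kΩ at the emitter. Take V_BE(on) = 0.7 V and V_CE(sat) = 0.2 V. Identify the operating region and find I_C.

active; I_C ≈ 0.87 mA

Assume active. Base-emitter loop: I_B = (V_BB − V_BE)/(R_B + (β+1)R_E) = (2.5 − 0.7)/(68 + 81×1.2) = 0.0109 mA.
I_C = β·I_B = 80×0.0109 = 0.872 mA.
V_CE = V_CC − I_C·R_C − I_E·R_E = 12 − 0.872×1.2 − 0.883×1.2 = 9.89 V > V_CE(sat), so the active-region assumption holds.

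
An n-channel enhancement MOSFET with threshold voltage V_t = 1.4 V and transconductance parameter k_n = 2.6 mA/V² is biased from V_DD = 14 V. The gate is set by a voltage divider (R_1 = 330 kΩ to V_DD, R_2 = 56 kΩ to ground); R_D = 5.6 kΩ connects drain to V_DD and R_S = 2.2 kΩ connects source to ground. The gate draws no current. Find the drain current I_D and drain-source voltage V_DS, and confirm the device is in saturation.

V_G = V_DD·R_2/(R_1+R_2) = 14×56/386 = 2.03 V.
Assume saturation: I_D = (k_n/2)(V_GS − V_t)² with V_GS = V_G − I_D·R_S = 2.03 − 2.2·I_D.
Substituting gives 6.29·I_D² − 4.61·I_D + 0.518 = 0, with roots I_D = 0.138 or 0.594 mA.
The root I_D = 0.594 mA gives V_GS = 0.724 V ≤ V_t, so take I_D = 0.138 mA.
Then V_GS = 1.73 V and V_DS = V_DD − I_D(R_D+R_S) = 14 − 0.138×7.8 = 12.9 V.
Saturation requires V_DS ≥ V_GS − V_t = 0.326 V; 12.9 ≥ 0.326 ✓.

I_D ≈ 0.14 mA, V_DS ≈ 13 V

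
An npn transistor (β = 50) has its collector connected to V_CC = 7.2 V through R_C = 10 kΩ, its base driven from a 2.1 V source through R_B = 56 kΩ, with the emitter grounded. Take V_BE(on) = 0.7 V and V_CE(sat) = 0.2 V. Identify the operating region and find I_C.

saturation; I_C ≈ 0.7 mA

Assume active: I_B = (2.1 − 0.7)/56 = 0.025 mA, giving I_C = β·I_B = 1.25 mA.
But then V_CE = 7.2 − 1.25×10 = -5.3 V < V_CE(sat) = 0.2 V — impossible in the active region.
So the transistor is saturated. With V_CE = 0.2 V, I_C = (V_CC − 0.2)/R_C = 7/10 = 0.7 mA.
Check: β·I_B = 1.25 mA > I_C = 0.7 mA, confirming saturation.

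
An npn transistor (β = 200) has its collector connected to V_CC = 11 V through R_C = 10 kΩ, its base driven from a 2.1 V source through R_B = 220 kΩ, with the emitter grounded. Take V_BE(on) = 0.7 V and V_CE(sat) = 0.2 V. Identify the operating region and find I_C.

saturation; I_C ≈ 1.1 mA

Assume active: I_B = (2.1 − 0.7)/220 = 0.00636 mA, giving I_C = β·I_B = 1.27 mA.
But then V_CE = 11 − 1.27×10 = -1.73 V < V_CE(sat) = 0.2 V — impossible in the active region.
So the transistor is saturated. With V_CE = 0.2 V, I_C = (V_CC − 0.2)/R_C = 10.8/10 = 1.08 mA.
Check: β·I_B = 1.27 mA > I_C = 1.08 mA, confirming saturation.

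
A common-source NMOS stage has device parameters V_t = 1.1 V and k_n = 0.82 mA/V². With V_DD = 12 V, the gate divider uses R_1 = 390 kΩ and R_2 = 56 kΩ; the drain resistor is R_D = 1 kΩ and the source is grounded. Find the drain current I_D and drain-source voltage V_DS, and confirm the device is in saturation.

I_D ≈ 0.068 mA, V_DS ≈ 12 V

V_G = V_DD·R_2/(R_1+R_2) = 12×56/446 = 1.51 V. With the source grounded, V_GS = V_G = 1.51 V.
Assume saturation: I_D = (k_n/2)(V_GS − V_t)² = (0.82/2)×(1.51 − 1.1)² = 0.41×0.407² = 0.0678 mA.
V_DS = V_DD − I_D·R_D = 12 − 0.0678×1 = 11.9 V.
Saturation requires V_DS ≥ V_GS − V_t = 0.407 V; 11.9 ≥ 0.407 ✓.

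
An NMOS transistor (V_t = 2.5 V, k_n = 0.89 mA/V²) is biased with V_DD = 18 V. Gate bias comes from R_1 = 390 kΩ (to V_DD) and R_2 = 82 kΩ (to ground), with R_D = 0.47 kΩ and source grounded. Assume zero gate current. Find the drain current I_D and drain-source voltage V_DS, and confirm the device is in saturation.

I_D ≈ 0.18 mA, V_DS ≈ 18 V

V_G = V_DD·R_2/(R_1+R_2) = 18×82/472 = 3.13 V. With the source grounded, V_GS = V_G = 3.13 V.
Assume saturation: I_D = (k_n/2)(V_GS − V_t)² = (0.89/2)×(3.13 − 2.5)² = 0.445×0.627² = 0.175 mA.
V_DS = V_DD − I_D·R_D = 18 − 0.175×0.47 = 17.9 V.
Saturation requires V_DS ≥ V_GS − V_t = 0.627 V; 17.9 ≥ 0.627 ✓.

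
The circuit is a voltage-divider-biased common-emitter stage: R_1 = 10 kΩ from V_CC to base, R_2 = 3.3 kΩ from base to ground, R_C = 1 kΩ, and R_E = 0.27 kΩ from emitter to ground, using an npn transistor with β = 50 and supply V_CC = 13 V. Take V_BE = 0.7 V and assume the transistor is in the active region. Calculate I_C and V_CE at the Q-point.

Thevenize the base divider: V_Th = V_CC·R_2/(R_1+R_2) = 13×3.3/13.3 = 3.23 V, R_Th = R_1‖R_2 = 2.48 kΩ.
Base-emitter loop: V_Th = I_B·R_Th + V_BE + (β+1)I_B·R_E, so I_B = (3.23 − 0.7) / (2.48 + 51×0.27) = 0.155 mA.
I_C = β·I_B = 50×0.155 = 7.77 mA, and I_E = (β+1)I_B = 7.93 mA.
V_CE = V_CC − I_C·R_C − I_E·R_E = 13 − 7.77×1 − 7.93×0.27 = 3.09 V.
V_CE = 3.09 V > 0.2 V confirms active-region operation.

I_C ≈ 7.8 mA, V_CE ≈ 3.1 V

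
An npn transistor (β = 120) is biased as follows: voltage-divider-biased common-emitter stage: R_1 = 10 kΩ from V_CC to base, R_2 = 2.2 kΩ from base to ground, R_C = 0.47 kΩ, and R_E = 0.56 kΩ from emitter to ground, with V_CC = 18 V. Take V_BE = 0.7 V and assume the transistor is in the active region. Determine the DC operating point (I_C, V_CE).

I_C ≈ 4.4 mA, V_CE ≈ 13 V

Thevenize the base divider: V_Th = V_CC·R_2/(R_1+R_2) = 18×2.2/12.2 = 3.25 V, R_Th = R_1‖R_2 = 1.8 kΩ.
Base-emitter loop: V_Th = I_B·R_Th + V_BE + (β+1)I_B·R_E, so I_B = (3.25 − 0.7) / (1.8 + 121×0.56) = 0.0366 mA.
I_C = β·I_B = 120×0.0366 = 4.39 mA, and I_E = (β+1)I_B = 4.43 mA.
V_CE = V_CC − I_C·R_C − I_E·R_E = 18 − 4.39×0.47 − 4.43×0.56 = 13.5 V.
V_CE = 13.5 V > 0.2 V confirms active-region operation.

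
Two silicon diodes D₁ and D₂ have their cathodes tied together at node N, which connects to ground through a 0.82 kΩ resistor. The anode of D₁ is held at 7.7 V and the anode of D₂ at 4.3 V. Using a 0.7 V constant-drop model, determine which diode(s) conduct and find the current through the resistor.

Assume both conduct. Then node N would need to be at both 7.7−0.7 = 7 V and 4.3−0.7 = 3.6 V, which is impossible.
Assume only D₁ conducts: V_N = 7.7 − 0.7 = 7 V, so I_R = 7/0.82 = 8.54 mA.
Check D₂: its anode-to-cathode voltage is 4.3 − 7 = -2.7 V < 0.7 V, so it is off. The assumption is consistent.

Only D₁ conducts; I_R ≈ 8.5 mA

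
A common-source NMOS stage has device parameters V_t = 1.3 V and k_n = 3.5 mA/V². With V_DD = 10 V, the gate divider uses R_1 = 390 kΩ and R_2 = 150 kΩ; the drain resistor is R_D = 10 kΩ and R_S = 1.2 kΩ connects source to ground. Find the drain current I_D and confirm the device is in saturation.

V_G = V_DD·R_2/(R_1+R_2) = 10×150/540 = 2.78 V.
Assume saturation: I_D = (k_n/2)(V_GS − V_t)² with V_GS = V_G − I_D·R_S = 2.78 − 1.2·I_D.
Substituting gives 2.52·I_D² − 7.21·I_D + 3.82 = 0, with roots I_D = 0.703 or 2.16 mA.
The root I_D = 2.16 mA gives V_GS = 0.19 V ≤ V_t, so take I_D = 0.703 mA.
Then V_GS = 1.93 V and V_DS = V_DD − I_D(R_D+R_S) = 10 − 0.703×11.2 = 2.12 V.
Saturation requires V_DS ≥ V_GS − V_t = 0.634 V; 2.12 ≥ 0.634 ✓.

I_D ≈ 0.7 mA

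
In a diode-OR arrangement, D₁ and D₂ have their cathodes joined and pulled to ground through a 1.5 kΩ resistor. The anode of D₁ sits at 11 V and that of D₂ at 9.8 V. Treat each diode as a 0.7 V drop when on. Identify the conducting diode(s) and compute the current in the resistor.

Only D₁ conducts; I_R ≈ 6.9 mA

Assume both conduct. Then node N would need to be at both 11−0.7 = 10.3 V and 9.8−0.7 = 9.1 V, which is impossible.
Assume only D₁ conducts: V_N = 11 − 0.7 = 10.3 V, so I_R = 10.3/1.5 = 6.87 mA.
Check D₂: its anode-to-cathode voltage is 9.8 − 10.3 = -0.5 V < 0.7 V, so it is off. The assumption is consistent.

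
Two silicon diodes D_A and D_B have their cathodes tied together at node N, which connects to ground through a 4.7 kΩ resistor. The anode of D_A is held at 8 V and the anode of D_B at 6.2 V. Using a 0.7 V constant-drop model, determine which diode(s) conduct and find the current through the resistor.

Only D_A conducts; I_R ≈ 1.6 mA

Assume both conduct. Then node N would need to be at both 8−0.7 = 7.3 V and 6.2−0.7 = 5.5 V, which is impossible.
Assume only D_A conducts: V_N = 8 − 0.7 = 7.3 V, so I_R = 7.3/4.7 = 1.55 mA.
Check D_B: its anode-to-cathode voltage is 6.2 − 7.3 = -1.1 V < 0.7 V, so it is off. The assumption is consistent.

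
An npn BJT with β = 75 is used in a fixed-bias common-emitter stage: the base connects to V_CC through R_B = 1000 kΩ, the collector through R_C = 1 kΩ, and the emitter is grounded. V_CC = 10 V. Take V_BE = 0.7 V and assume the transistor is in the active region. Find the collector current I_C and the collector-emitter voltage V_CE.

I_C ≈ 0.7 mA, V_CE ≈ 9.3 V

Base loop: V_CC = I_B·R_B + V_BE, so I_B = (10 − 0.7)/1000 kΩ = 0.0093 mA.
In the active region I_C = β·I_B = 75 × 0.0093 = 0.698 mA.
Collector loop: V_CE = V_CC − I_C·R_C = 10 − 0.698×1 = 9.3 V.
Since V_CE = 9.3 V > V_CE(sat) ≈ 0.2 V, the transistor is in the active region as assumed.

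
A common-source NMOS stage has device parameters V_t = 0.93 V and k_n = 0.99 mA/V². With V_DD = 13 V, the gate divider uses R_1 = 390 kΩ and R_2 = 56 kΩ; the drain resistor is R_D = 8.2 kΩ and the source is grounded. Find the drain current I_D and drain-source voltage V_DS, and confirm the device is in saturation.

V_G = V_DD·R_2/(R_1+R_2) = 13×56/446 = 1.63 V. With the source grounded, V_GS = V_G = 1.63 V.
Assume saturation: I_D = (k_n/2)(V_GS − V_t)² = (0.99/2)×(1.63 − 0.93)² = 0.495×0.702² = 0.244 mA.
V_DS = V_DD − I_D·R_D = 13 − 0.244×8.2 = 11 V.
Saturation requires V_DS ≥ V_GS − V_t = 0.702 V; 11 ≥ 0.702 ✓.

I_D ≈ 0.24 mA, V_DS ≈ 11 V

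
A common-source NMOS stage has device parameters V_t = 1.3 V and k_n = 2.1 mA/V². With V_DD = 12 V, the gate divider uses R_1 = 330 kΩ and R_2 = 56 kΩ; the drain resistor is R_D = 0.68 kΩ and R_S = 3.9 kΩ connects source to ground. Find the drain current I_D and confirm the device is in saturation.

V_G = V_DD·R_2/(R_1+R_2) = 12×56/386 = 1.74 V.
Assume saturation: I_D = (k_n/2)(V_GS − V_t)² with V_GS = V_G − I_D·R_S = 1.74 − 3.9·I_D.
Substituting gives 16·I_D² − 4.61·I_D + 0.204 = 0, with roots I_D = 0.0546 or 0.234 mA.
The root I_D = 0.234 mA gives V_GS = 0.828 V ≤ V_t, so take I_D = 0.0546 mA.
Then V_GS = 1.53 V and V_DS = V_DD − I_D(R_D+R_S) = 12 − 0.0546×4.58 = 11.7 V.
Saturation requires V_DS ≥ V_GS − V_t = 0.228 V; 11.7 ≥ 0.228 ✓.

I_D ≈ 0.055 mA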